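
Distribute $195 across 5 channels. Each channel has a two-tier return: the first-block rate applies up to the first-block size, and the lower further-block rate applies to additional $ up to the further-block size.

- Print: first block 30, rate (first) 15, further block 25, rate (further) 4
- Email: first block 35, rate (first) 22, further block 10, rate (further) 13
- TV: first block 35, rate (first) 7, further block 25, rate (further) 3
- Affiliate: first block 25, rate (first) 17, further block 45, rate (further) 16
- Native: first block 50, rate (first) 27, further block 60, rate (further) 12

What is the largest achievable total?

Order all 10 blocks by rate: Native/tier1 27 > Email/tier1 22 > Affiliate/tier1 17 > Affiliate/tier2 16 > Print/tier1 15 > Email/tier2 13 > Native/tier2 12 > TV/tier1 7 > Print/tier2 4 > TV/tier2 3.
Fill Native tier1 block (50 at 27) → 145 left.
Email tier1 at 22: fill all 35 → 110 left.
Affiliate/tier1 (17): +25 → 85 left.
Affiliate tier2 at 16: fill all 45 → 40 left.
Print tier1 at 15: fill all 30 → 10 left.
Fill Email tier2 block (10 at 13) → 0 left.
Total = 27×50 + 22×35 + 17×25 + 16×45 + 15×30 + 13×10 = 3845.

3845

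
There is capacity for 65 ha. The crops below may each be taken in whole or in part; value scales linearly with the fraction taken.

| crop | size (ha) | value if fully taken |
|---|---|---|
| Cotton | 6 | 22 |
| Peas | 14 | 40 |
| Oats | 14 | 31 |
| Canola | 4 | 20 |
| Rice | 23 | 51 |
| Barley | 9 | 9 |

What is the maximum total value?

Rank by value-to-size ratio: Canola 20/4≈5, Cotton 22/6≈3.67, Peas 40/14≈2.86, Rice 51/23≈2.22, Oats 31/14≈2.21, Barley 9/9≈1.
Take all of Canola (4 ha, value 20) ; 61 ha left.
Cotton: take in full, 6 ha for value 22 ; 55 left.
Take all of Peas (14 ha, value 40) ; 41 ha left.
Take all of Rice (23 ha, value 51) ; 18 ha left.
Take all of Oats (14 ha, value 31) ; 4 ha left.
Only 4 ha remain; take 4/9 of Barley for value 9×4/9 = 4.
Total value = 168.

168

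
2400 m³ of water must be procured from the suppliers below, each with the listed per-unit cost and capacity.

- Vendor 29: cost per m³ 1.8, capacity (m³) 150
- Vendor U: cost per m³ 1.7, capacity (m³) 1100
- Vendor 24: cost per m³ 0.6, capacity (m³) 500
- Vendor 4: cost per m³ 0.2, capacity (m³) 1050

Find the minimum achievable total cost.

Use suppliers in increasing cost order.
Vendor 4 (0.2): use full 1050 — 1350 m³ to go.
Vendor 24 (0.6): use full 500 — 850 m³ to go.
Vendor U (1.7): take the remaining 850 — done.
Vendor 29: unused.
Cost = 1050×0.2 + 500×0.6 + 850×1.7 = 1955.

1955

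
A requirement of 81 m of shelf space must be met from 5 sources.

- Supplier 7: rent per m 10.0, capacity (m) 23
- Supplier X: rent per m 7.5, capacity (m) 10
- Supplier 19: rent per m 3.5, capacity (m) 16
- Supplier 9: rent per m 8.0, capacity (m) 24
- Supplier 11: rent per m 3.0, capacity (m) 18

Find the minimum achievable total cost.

507

Cheapest first:
Supplier 11 at 3.0: take all 18 m ; 63 still needed.
Supplier 19 (3.5): use full 16 ; 47 m to go.
Take 10 from Supplier X at 7.5 ; need 37 more.
Supplier 9 at 8.0: take all 24 m ; 13 still needed.
Take 13 from Supplier 7 at 10.0 to finish.
Cost = 18×3.0 + 16×3.5 + 10×7.5 + 24×8.0 + 13×10.0 = 507.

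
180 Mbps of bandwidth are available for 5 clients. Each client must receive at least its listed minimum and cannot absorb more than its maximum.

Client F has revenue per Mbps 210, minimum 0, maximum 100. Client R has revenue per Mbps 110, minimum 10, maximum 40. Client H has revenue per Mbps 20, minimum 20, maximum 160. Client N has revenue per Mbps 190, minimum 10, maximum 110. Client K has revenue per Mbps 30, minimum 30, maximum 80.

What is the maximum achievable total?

27200

Meeting every minimum uses 0+10+20+10+30 = 70 Mbps, leaving 110.
Order the clients by revenue per Mbps: Client F 210 > Client N 190 > Client R 110 > Client K 30 > Client H 20.
Client F takes 100 more to reach its cap of 100 ; 10 left.
Client N: +10 (room for 100) → 20. Pool exhausted.
Total = 210×100 + 110×10 + 20×20 + 190×20 + 30×30 = 27200.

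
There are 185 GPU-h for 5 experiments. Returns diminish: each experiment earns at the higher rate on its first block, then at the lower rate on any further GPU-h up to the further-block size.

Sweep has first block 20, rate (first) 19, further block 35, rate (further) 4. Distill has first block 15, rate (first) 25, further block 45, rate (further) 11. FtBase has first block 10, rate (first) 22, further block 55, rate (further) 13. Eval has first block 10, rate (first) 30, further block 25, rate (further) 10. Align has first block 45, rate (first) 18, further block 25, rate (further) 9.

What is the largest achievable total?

Treat each block as its own option and order by rate: Eval/T1 30 > Distill/T1 25 > FtBase/T1 22 > Sweep/T1 19 > Align/T1 18 > FtBase/T2 13 > Distill/T2 11 > Eval/T2 10 > Align/T2 9 > Sweep/T2 4.
Eval/T1 (30): +10 ; 175 left.
Distill T1 at 25: fill all 15 ; 160 left.
FtBase T1 at 22: fill all 10 ; 150 left.
Sweep/T1 (19): +20 ; 130 left.
Align/T1 (18): +45 ; 85 left.
FtBase/T2 (13): +55 ; 30 left.
Distill/T2: +30 of 45 at 11; pool empty.
Total = 30×10 + 25×15 + 22×10 + 19×20 + 18×45 + 13×55 + 11×30 = 3130.

3130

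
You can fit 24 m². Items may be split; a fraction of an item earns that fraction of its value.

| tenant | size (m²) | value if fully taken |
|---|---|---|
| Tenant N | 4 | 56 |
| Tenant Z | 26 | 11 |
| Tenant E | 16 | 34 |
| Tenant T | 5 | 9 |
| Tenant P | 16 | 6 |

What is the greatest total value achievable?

97.2

Rank by value-to-size ratio: Tenant N 56/4≈14, Tenant E 34/16≈2.12, Tenant T 9/5≈1.8, Tenant Z 11/26≈0.423, Tenant P 6/16≈0.375.
Tenant N: take in full, 4 m² for value 56 ; 20 left.
Tenant E: take in full, 16 m² for value 34 ; 4 left.
Fill the last 4 m² with part of Tenant T: 4/5 of it earns 7.2.
Total value = 97.2.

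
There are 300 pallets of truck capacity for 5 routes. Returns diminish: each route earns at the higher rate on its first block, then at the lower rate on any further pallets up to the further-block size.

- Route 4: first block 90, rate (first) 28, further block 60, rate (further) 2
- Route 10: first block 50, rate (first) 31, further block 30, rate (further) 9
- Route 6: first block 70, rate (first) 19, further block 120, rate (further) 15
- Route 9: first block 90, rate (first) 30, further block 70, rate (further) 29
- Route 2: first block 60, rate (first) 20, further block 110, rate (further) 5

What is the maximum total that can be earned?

Rank every tier by rate: Route 10/first 31 > Route 9/first 30 > Route 9/second 29 > Route 4/first 28 > Route 2/first 20 > Route 6/first 19 > Route 6/second 15 > Route 10/second 9 > Route 2/second 5 > Route 4/second 2.
Fill Route 10 first block (50 at 31) ; 250 left.
Route 9 first at 30: fill all 90 ; 160 left.
Fill Route 9 second block (70 at 29) ; 90 left.
Route 4 first at 28: fill all 90 ; 0 left.
Total = 31×50 + 30×90 + 29×70 + 28×90 = 8800.

8800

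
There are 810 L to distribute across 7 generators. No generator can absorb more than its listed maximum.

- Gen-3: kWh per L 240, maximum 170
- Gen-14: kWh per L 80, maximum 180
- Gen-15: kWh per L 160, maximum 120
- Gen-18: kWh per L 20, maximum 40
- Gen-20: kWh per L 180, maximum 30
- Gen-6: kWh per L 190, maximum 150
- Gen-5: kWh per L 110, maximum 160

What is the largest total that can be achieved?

Highest kWh per L first: Gen-3 240 > Gen-6 190 > Gen-20 180 > Gen-15 160 > Gen-5 110 > Gen-14 80 > Gen-18 20.
Give Gen-3 170 to hit its cap of 170 ; 640 left.
Give Gen-6 150 to hit its cap of 150 ; 490 left.
Gen-20 takes 30 to reach its cap of 30 ; 460 left.
Gen-15 takes 120 to reach its cap of 120 ; 340 left.
Give Gen-5 160 to hit its cap of 160 ; 180 left.
Gen-14 takes 180 to reach its cap of 180 ; 0 left.
Total = 240×170 + 80×180 + 160×120 + 180×30 + 190×150 + 110×160 = 125900.

125900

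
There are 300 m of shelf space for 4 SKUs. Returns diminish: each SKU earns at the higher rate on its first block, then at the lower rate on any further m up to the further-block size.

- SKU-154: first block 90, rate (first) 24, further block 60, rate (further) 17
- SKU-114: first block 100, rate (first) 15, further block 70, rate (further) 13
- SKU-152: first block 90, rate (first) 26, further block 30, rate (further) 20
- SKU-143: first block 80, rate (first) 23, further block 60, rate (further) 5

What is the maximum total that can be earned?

7110

Rank every tier by rate: SKU-152/T1 26 > SKU-154/T1 24 > SKU-143/T1 23 > SKU-152/T2 20 > SKU-154/T2 17 > SKU-114/T1 15 > SKU-114/T2 13 > SKU-143/T2 5.
SKU-152/T1 (26): +90 — 210 left.
SKU-154/T1 (24): +90 — 120 left.
SKU-143 T1 at 23: fill all 80 — 40 left.
SKU-152/T2 (20): +30 — 10 left.
SKU-154 T2 at 17: only 10 left, fill 10.
Total = 26×90 + 24×90 + 23×80 + 20×30 + 17×10 = 7110.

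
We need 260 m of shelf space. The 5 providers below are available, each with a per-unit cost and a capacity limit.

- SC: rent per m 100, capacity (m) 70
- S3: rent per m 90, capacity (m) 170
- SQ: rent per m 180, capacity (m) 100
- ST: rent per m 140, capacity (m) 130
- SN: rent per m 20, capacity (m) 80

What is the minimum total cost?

Cheapest first:
SN (20): use full 80 ; 180 m to go.
S3 (90): use full 170 ; 10 m to go.
SC (100): take the remaining 10 ; done.
ST, SQ: unused.
Cost = 80×20 + 170×90 + 10×100 = 17900.

17900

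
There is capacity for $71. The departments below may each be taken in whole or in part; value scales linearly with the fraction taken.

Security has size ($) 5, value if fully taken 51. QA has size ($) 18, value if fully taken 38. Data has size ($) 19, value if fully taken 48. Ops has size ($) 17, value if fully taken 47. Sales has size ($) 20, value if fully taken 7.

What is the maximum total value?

Best value per unit of size first: Security 51/5≈10.2, Ops 47/17≈2.76, Data 48/19≈2.53, QA 38/18≈2.11, Sales 7/20≈0.35.
All 5 $ of Security fit (value 51) ; 66 remain.
Ops: take in full, 17 $ for value 47 ; 49 left.
All 19 $ of Data fit (value 48) ; 30 remain.
All 18 $ of QA fit (value 38) ; 12 remain.
Only 12 $ remain; take 12/20 of Sales for value 7×12/20 = 4.2.
Total value = 188.2.

188.2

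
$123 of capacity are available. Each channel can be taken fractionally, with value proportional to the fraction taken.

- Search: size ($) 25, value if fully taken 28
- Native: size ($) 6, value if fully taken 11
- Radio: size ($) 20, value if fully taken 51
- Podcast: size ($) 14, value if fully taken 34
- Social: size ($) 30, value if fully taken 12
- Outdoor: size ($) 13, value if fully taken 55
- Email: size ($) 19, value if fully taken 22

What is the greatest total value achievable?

Rank by value-to-size ratio: Outdoor 55/13≈4.23, Radio 51/20≈2.55, Podcast 34/14≈2.43, Native 11/6≈1.83, Email 22/19≈1.16, Search 28/25≈1.12, Social 12/30≈0.4.
Outdoor: take in full, 13 $ for value 55 — 110 left.
Take all of Radio (20 $, value 51) — 90 $ left.
Take all of Podcast (14 $, value 34) — 76 $ left.
All 6 $ of Native fit (value 11) — 70 remain.
Email: take in full, 19 $ for value 22 — 51 left.
Search: take in full, 25 $ for value 28 — 26 left.
Fill the last 26 $ with part of Social: 26/30 of it earns 10.4.
Total value = 211.4.

211.4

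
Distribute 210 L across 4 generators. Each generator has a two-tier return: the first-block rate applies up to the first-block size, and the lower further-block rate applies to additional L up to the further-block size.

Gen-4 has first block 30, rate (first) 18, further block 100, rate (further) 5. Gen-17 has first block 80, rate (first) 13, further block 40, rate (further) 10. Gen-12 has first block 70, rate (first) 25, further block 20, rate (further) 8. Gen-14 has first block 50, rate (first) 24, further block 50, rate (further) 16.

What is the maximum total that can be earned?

Order all 8 blocks by rate: Gen-12/T1 25 > Gen-14/T1 24 > Gen-4/T1 18 > Gen-14/T2 16 > Gen-17/T1 13 > Gen-17/T2 10 > Gen-12/T2 8 > Gen-4/T2 5.
Gen-12/T1 (25): +70 → 140 left.
Gen-14/T1 (24): +50 → 90 left.
Gen-4 T1 at 18: fill all 30 → 60 left.
Fill Gen-14 T2 block (50 at 16) → 10 left.
Gen-17 T1 at 13: only 10 left, fill 10.
Total = 25×70 + 24×50 + 18×30 + 16×50 + 13×10 = 4420.

4420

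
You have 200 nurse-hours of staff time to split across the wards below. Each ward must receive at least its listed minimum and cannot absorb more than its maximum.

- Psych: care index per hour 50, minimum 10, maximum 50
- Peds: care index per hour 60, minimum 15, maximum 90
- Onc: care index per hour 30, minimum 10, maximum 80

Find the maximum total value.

Meeting every minimum uses 10+15+10 = 35 nurse-hours, leaving 165.
Rank by care index per hour: Peds 60 > Psych 50 > Onc 30.
Peds takes 75 more to reach its cap of 90 → 90 left.
Psych takes 40 more to reach its cap of 50 → 50 left.
Onc: +50 (room for 70) → 60. Pool exhausted.
Total = 50×50 + 60×90 + 30×60 = 9700.

9700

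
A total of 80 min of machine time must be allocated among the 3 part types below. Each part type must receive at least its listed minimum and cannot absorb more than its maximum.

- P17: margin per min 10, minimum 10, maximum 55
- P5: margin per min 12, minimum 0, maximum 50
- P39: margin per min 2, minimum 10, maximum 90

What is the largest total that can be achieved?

820

Meeting every minimum uses 10+0+10 = 20 min, leaving 60.
Rank by margin per min: P5 12 > P17 10 > P39 2.
P5: +50 to 50 (cap) — 10 left.
P17: +10 (room for 45) → 20. Pool exhausted.
Total = 10×20 + 12×50 + 2×10 = 820.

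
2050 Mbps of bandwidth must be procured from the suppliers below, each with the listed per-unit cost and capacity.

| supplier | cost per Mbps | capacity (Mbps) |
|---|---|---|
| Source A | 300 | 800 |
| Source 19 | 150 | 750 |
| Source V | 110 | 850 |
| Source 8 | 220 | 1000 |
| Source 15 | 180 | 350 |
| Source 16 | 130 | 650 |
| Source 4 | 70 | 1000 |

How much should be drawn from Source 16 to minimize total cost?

Fill from the cheapest supplier first.
Take 1000 from Source 4 at 70 ; need 1050 more.
Take 850 from Source V at 110 ; need 200 more.
Take 200 from Source 16 at 130 to finish.
Source 19, Source 15, Source 8, Source A: unused.

200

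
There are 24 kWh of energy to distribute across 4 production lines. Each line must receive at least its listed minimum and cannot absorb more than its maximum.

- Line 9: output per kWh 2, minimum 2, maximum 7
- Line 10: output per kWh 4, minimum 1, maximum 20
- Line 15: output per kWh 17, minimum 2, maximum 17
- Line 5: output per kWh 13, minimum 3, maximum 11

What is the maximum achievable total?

349

Meeting every minimum uses 2+1+2+3 = 8 kWh, leaving 16.
Rank by output per kWh: Line 15 17 > Line 5 13 > Line 10 4 > Line 9 2.
Line 15: +15 to 17 (cap) — 1 left.
Line 5 has room for 8 more but only 1 remain, so it gets 4.
Total = 2×2 + 4×1 + 17×17 + 13×4 = 349.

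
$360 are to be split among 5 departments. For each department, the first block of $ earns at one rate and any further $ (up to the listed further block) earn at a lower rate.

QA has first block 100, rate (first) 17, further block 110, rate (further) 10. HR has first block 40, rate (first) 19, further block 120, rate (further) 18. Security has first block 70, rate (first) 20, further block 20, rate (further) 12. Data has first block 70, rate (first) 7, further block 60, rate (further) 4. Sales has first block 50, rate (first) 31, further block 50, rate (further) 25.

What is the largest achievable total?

Treat each block as its own option and order by rate: Sales/first 31 > Sales/second 25 > Security/first 20 > HR/first 19 > HR/second 18 > QA/first 17 > Security/second 12 > QA/second 10 > Data/first 7 > Data/second 4.
Sales/first (31): +50 ; 310 left.
Sales/second (25): +50 ; 260 left.
Fill Security first block (70 at 20) ; 190 left.
HR/first (19): +40 ; 150 left.
Fill HR second block (120 at 18) ; 30 left.
QA/first: +30 of 100 at 17; pool empty.
Total = 31×50 + 25×50 + 20×70 + 19×40 + 18×120 + 17×30 = 7630.

7630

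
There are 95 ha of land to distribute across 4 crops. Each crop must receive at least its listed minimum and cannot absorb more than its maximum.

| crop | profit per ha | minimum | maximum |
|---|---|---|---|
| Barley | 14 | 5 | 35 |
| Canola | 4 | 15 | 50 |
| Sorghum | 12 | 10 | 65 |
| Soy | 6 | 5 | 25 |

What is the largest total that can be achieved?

Meeting every minimum uses 5+15+10+5 = 35 ha, leaving 60.
Highest profit per ha first: Barley 14 > Sorghum 12 > Soy 6 > Canola 4.
Barley: +30 to 35 (cap) → 30 left.
Sorghum has room for 55 more but only 30 remain, so it gets 40.
Total = 14×35 + 4×15 + 12×40 + 6×5 = 1060.

1060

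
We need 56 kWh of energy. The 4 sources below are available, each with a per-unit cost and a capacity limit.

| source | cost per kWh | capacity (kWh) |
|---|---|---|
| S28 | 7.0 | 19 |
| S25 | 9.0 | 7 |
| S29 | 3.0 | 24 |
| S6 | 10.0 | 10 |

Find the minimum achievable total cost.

328

Fill from the cheapest source first.
S29 (3.0): use full 24 ; 32 kWh to go.
S28 at 7.0: take all 19 kWh ; 13 still needed.
Take 7 from S25 at 9.0 ; need 6 more.
S6 (10.0): take the remaining 6 ; done.
Cost = 24×3.0 + 19×7.0 + 7×9.0 + 6×10.0 = 328.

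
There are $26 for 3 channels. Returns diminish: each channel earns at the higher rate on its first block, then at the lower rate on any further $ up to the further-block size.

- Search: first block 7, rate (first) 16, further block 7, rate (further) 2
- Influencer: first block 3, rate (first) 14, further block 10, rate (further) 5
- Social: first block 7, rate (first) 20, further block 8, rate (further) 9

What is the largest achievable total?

Treat each block as its own option and order by rate: Social/first 20 > Search/first 16 > Influencer/first 14 > Social/second 9 > Influencer/second 5 > Search/second 2.
Social/first (20): +7 ; 19 left.
Search first at 16: fill all 7 ; 12 left.
Influencer first at 14: fill all 3 ; 9 left.
Fill Social second block (8 at 9) ; 1 left.
Influencer/second: +1 of 10 at 5; pool empty.
Total = 20×7 + 16×7 + 14×3 + 9×8 + 5×1 = 371.

371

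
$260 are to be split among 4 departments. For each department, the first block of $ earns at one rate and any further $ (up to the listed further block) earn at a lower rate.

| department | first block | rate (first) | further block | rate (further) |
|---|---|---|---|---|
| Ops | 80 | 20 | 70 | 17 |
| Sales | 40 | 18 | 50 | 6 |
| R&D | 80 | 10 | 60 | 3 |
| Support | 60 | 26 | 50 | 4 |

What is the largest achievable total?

5170

Order all 8 blocks by rate: Support/first 26 > Ops/first 20 > Sales/first 18 > Ops/second 17 > R&D/first 10 > Sales/second 6 > Support/second 4 > R&D/second 3.
Fill Support first block (60 at 26) — 200 left.
Ops first at 20: fill all 80 — 120 left.
Sales first at 18: fill all 40 — 80 left.
Fill Ops second block (70 at 17) — 10 left.
R&D first at 10: only 10 left, fill 10.
Total = 26×60 + 20×80 + 18×40 + 17×70 + 10×10 = 5170.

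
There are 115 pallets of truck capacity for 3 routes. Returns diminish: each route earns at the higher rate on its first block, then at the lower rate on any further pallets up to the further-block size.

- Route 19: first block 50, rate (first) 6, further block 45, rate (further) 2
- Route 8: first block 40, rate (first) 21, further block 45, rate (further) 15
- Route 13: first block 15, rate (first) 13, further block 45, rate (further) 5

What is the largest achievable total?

1800

Order all 6 blocks by rate: Route 8/T1 21 > Route 8/T2 15 > Route 13/T1 13 > Route 19/T1 6 > Route 13/T2 5 > Route 19/T2 2.
Fill Route 8 T1 block (40 at 21) → 75 left.
Route 8/T2 (15): +45 → 30 left.
Fill Route 13 T1 block (15 at 13) → 15 left.
Route 19/T1: +15 of 50 at 6; pool empty.
Total = 21×40 + 15×45 + 13×15 + 6×15 = 1800.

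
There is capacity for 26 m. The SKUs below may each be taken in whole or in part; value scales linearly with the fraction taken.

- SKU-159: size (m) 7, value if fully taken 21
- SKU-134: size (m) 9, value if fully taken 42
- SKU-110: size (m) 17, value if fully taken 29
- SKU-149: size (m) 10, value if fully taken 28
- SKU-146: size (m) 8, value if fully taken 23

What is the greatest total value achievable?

91.6

Sort by value density: SKU-134 42/9≈4.67, SKU-159 21/7≈3, SKU-146 23/8≈2.88, SKU-149 28/10≈2.8, SKU-110 29/17≈1.71.
All 9 m of SKU-134 fit (value 42) → 17 remain.
All 7 m of SKU-159 fit (value 21) → 10 remain.
Take all of SKU-146 (8 m, value 23) → 2 m left.
2 m left: a 2/10 share of SKU-149 gives 28×2/10 = 5.6.
Total value = 91.6.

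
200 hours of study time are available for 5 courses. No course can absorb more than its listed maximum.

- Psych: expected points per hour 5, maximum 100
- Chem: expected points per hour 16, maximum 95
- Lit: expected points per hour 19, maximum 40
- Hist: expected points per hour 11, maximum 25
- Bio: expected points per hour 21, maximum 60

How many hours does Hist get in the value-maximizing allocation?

Highest expected points per hour first: Bio 21 > Lit 19 > Chem 16 > Hist 11 > Psych 5.
Bio: +60 to 60 (cap) — 140 left.
Give Lit 40 to hit its cap of 40 — 100 left.
Chem: +95 to 95 (cap) — 5 left.
Hist has room for 25 but only 5 remain, so it gets 5.

5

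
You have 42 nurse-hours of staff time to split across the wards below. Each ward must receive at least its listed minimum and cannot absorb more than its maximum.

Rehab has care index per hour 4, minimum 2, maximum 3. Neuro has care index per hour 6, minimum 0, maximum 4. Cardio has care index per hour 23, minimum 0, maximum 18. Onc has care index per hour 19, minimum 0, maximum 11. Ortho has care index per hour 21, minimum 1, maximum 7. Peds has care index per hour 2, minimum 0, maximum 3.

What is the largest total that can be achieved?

Meeting every minimum uses 2+0+0+0+1+0 = 3 nurse-hours, leaving 39.
Order the wards by care index per hour: Cardio 23 > Ortho 21 > Onc 19 > Neuro 6 > Rehab 4 > Peds 2.
Cardio: +18 to 18 (cap) → 21 left.
Give Ortho 6 more to hit its cap of 7 → 15 left.
Onc: +11 to 11 (cap) → 4 left.
Neuro: +4 to 4 (cap) → 0 left.
Total = 4×2 + 6×4 + 23×18 + 19×11 + 21×7 = 802.

802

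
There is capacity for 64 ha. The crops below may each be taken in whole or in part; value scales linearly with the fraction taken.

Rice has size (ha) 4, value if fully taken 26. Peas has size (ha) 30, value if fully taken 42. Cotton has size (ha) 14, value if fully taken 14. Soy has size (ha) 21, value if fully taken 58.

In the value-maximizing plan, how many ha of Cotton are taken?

9

Rank by value-to-size ratio: Rice 26/4≈6.5, Soy 58/21≈2.76, Peas 42/30≈1.4, Cotton 14/14≈1.
All 4 ha of Rice fit (value 26) → 60 remain.
All 21 ha of Soy fit (value 58) → 39 remain.
Take all of Peas (30 ha, value 42) → 9 ha left.
Fill the last 9 ha with part of Cotton: 9/14 of it earns 9.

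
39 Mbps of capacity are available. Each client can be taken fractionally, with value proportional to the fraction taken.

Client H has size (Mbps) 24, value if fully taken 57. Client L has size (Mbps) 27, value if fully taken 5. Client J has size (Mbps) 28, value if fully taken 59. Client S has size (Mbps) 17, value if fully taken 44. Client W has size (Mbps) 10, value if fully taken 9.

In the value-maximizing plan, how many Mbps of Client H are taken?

Sort by value density: Client S 44/17≈2.59, Client H 57/24≈2.38, Client J 59/28≈2.11, Client W 9/10≈0.9, Client L 5/27≈0.185.
Client S: take in full, 17 Mbps for value 44 ; 22 left.
Only 22 Mbps remain; take 22/24 of Client H for value 57×22/24 = 52.25.

22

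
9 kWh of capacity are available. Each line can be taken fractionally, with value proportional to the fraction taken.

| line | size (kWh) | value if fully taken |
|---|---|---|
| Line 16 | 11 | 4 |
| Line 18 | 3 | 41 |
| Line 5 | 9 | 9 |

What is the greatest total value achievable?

47

Rank by value-to-size ratio: Line 18 41/3≈13.7, Line 5 9/9≈1, Line 16 4/11≈0.364.
Line 18: take in full, 3 kWh for value 41 ; 6 left.
Only 6 kWh remain; take 6/9 of Line 5 for value 9×6/9 = 6.
Total value = 47.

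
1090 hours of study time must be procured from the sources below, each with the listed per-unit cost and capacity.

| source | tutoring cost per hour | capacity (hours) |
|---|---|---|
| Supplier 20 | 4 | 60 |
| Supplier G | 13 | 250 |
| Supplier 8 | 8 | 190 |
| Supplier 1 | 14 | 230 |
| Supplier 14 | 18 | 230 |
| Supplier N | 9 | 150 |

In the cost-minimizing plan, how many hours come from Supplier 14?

Use sources in increasing cost order.
Supplier 20 (4): use full 60 — 1030 hours to go.
Supplier 8 (8): use full 190 — 840 hours to go.
Supplier N (9): use full 150 — 690 hours to go.
Supplier G (13): use full 250 — 440 hours to go.
Supplier 1 at 14: take all 230 hours — 210 still needed.
Supplier 14 at 18: take 210 of its 230 — requirement met.

210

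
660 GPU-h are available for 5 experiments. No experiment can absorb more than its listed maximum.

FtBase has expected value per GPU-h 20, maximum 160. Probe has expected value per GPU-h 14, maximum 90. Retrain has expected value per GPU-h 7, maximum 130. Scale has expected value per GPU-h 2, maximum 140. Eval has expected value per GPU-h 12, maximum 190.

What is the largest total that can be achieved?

7830

Order the experiments by expected value per GPU-h: FtBase 20 > Probe 14 > Eval 12 > Retrain 7 > Scale 2.
FtBase: +160 to 160 (cap) — 500 left.
Probe: +90 to 90 (cap) — 410 left.
Eval takes 190 to reach its cap of 190 — 220 left.
Retrain: +130 to 130 (cap) — 90 left.
Only 90 left; Scale takes them to reach 90.
Total = 20×160 + 14×90 + 7×130 + 2×90 + 12×190 = 7830.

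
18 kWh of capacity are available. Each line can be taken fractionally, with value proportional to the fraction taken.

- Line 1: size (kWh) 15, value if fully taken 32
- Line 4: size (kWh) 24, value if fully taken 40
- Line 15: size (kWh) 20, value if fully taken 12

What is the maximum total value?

Sort by value density: Line 1 32/15≈2.13, Line 4 40/24≈1.67, Line 15 12/20≈0.6.
Line 1: take in full, 15 kWh for value 32 ; 3 left.
3 kWh left: a 3/24 share of Line 4 gives 40×3/24 = 5.
Total value = 37.

37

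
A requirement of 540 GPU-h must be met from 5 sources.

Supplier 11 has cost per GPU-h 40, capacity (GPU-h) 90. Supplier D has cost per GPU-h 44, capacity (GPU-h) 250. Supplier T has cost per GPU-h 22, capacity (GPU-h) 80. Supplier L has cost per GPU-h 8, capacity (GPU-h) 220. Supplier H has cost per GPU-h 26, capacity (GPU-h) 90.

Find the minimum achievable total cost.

12100

Cheapest first:
Supplier L (8): use full 220 ; 320 GPU-h to go.
Supplier T (22): use full 80 ; 240 GPU-h to go.
Supplier H at 26: take all 90 GPU-h ; 150 still needed.
Supplier 11 at 40: take all 90 GPU-h ; 60 still needed.
Supplier D at 44: take 60 of its 250 ; requirement met.
Cost = 220×8 + 80×22 + 90×26 + 90×40 + 60×44 = 12100.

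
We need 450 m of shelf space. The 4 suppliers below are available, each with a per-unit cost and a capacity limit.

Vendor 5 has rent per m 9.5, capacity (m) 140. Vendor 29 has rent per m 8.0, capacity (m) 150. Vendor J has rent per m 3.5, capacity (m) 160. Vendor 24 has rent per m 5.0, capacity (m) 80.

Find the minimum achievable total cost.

2730

Fill from the cheapest supplier first.
Vendor J at 3.5: take all 160 m → 290 still needed.
Vendor 24 at 5.0: take all 80 m → 210 still needed.
Vendor 29 (8.0): use full 150 → 60 m to go.
Vendor 5 (9.5): take the remaining 60 → done.
Cost = 160×3.5 + 80×5.0 + 150×8.0 + 60×9.5 = 2730.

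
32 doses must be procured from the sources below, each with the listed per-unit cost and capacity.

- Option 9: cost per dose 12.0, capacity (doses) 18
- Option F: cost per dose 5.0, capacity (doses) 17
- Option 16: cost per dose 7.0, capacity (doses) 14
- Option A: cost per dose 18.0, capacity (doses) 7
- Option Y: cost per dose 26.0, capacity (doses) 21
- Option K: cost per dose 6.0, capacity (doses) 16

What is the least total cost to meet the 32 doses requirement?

Fill from the cheapest source first.
Option F (5.0): use full 17 → 15 doses to go.
Option K at 6.0: take 15 of its 16 → requirement met.
Option 16, Option 9, Option A, Option Y: unused.
Cost = 17×5.0 + 15×6.0 = 175.

175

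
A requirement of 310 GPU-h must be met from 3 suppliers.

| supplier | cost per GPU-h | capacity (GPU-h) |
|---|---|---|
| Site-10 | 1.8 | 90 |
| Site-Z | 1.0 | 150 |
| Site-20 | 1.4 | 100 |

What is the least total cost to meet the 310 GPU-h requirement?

398

Cheapest first:
Take 150 from Site-Z at 1.0 ; need 160 more.
Site-20 at 1.4: take all 100 GPU-h ; 60 still needed.
Site-10 at 1.8: take 60 of its 90 ; requirement met.
Cost = 150×1.0 + 100×1.4 + 60×1.8 = 398.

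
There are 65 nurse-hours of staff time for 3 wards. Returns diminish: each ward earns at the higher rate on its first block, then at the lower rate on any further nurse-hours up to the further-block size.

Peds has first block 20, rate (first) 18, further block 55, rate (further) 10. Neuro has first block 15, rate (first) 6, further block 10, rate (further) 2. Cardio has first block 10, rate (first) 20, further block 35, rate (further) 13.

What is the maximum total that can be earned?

1015

Order all 6 blocks by rate: Cardio/T1 20 > Peds/T1 18 > Cardio/T2 13 > Peds/T2 10 > Neuro/T1 6 > Neuro/T2 2.
Cardio T1 at 20: fill all 10 ; 55 left.
Peds T1 at 18: fill all 20 ; 35 left.
Cardio T2 at 13: fill all 35 ; 0 left.
Total = 20×10 + 18×20 + 13×35 = 1015.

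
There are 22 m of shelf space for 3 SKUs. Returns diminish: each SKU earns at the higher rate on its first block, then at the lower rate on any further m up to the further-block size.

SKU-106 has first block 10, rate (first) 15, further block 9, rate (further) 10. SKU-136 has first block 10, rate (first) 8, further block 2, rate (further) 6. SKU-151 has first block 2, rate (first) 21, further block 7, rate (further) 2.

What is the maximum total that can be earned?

Order all 6 blocks by rate: SKU-151/tier1 21 > SKU-106/tier1 15 > SKU-106/tier2 10 > SKU-136/tier1 8 > SKU-136/tier2 6 > SKU-151/tier2 2.
SKU-151/tier1 (21): +2 — 20 left.
SKU-106/tier1 (15): +10 — 10 left.
SKU-106 tier2 at 10: fill all 9 — 1 left.
1 remain; put them into SKU-136 tier1 at 8.
Total = 21×2 + 15×10 + 10×9 + 8×1 = 290.

290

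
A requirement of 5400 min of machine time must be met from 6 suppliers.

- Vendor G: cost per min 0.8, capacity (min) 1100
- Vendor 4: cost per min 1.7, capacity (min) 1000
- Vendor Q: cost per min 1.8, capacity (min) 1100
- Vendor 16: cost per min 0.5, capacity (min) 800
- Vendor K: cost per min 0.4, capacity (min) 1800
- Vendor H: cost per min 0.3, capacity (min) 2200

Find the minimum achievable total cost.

2260

Fill from the cheapest supplier first.
Vendor H (0.3): use full 2200 — 3200 min to go.
Take 1800 from Vendor K at 0.4 — need 1400 more.
Vendor 16 (0.5): use full 800 — 600 min to go.
Take 600 from Vendor G at 0.8 to finish.
Vendor 4, Vendor Q: unused.
Cost = 2200×0.3 + 1800×0.4 + 800×0.5 + 600×0.8 = 2260.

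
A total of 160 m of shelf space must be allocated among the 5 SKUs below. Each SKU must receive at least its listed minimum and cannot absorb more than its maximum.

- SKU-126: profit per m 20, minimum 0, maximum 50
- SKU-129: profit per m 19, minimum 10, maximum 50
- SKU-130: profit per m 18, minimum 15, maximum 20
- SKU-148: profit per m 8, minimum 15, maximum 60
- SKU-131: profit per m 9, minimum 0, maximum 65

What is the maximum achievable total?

Meeting every minimum uses 0+10+15+15+0 = 40 m, leaving 120.
Order the SKUs by profit per m: SKU-126 20 > SKU-129 19 > SKU-130 18 > SKU-131 9 > SKU-148 8.
SKU-126 takes 50 more to reach its cap of 50 → 70 left.
SKU-129 takes 40 more to reach its cap of 50 → 30 left.
SKU-130: +5 to 20 (cap) → 25 left.
SKU-131: +25 (room for 65) → 25. Pool exhausted.
Total = 20×50 + 19×50 + 18×20 + 8×15 + 9×25 = 2655.

2655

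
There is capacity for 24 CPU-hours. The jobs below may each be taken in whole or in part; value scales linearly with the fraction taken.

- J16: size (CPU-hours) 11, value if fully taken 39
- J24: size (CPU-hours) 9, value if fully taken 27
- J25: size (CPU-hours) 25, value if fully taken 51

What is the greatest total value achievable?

74.16

Best value per unit of size first: J16 39/11≈3.55, J24 27/9≈3, J25 51/25≈2.04.
Take all of J16 (11 CPU-hours, value 39) ; 13 CPU-hours left.
All 9 CPU-hours of J24 fit (value 27) ; 4 remain.
Only 4 CPU-hours remain; take 4/25 of J25 for value 51×4/25 = 8.16.
Total value = 74.16.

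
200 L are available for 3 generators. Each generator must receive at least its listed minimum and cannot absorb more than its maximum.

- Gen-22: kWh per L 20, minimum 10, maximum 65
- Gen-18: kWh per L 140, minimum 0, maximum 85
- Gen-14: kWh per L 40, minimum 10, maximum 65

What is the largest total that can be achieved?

15500

Meeting every minimum uses 10+0+10 = 20 L, leaving 180.
Highest kWh per L first: Gen-18 140 > Gen-14 40 > Gen-22 20.
Gen-18 takes 85 more to reach its cap of 85 — 95 left.
Gen-14 takes 55 more to reach its cap of 65 — 40 left.
Gen-22 has room for 55 more but only 40 remain, so it gets 50.
Total = 20×50 + 140×85 + 40×65 = 15500.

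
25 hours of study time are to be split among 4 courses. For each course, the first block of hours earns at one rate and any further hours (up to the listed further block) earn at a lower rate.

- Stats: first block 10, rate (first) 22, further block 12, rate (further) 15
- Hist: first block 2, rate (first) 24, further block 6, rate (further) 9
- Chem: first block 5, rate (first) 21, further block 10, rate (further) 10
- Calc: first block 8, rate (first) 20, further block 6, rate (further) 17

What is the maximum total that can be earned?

533

Rank every tier by rate: Hist/T1 24 > Stats/T1 22 > Chem/T1 21 > Calc/T1 20 > Calc/T2 17 > Stats/T2 15 > Chem/T2 10 > Hist/T2 9.
Hist T1 at 24: fill all 2 → 23 left.
Stats/T1 (22): +10 → 13 left.
Chem/T1 (21): +5 → 8 left.
Calc/T1 (20): +8 → 0 left.
Total = 24×2 + 22×10 + 21×5 + 20×8 = 533.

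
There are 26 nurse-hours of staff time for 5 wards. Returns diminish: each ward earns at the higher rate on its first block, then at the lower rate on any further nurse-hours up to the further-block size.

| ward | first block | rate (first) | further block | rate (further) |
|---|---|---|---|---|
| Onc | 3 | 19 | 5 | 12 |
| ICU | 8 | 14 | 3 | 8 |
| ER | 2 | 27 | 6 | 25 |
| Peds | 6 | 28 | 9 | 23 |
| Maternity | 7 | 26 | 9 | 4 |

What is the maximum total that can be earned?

Rank every tier by rate: Peds/T1 28 > ER/T1 27 > Maternity/T1 26 > ER/T2 25 > Peds/T2 23 > Onc/T1 19 > ICU/T1 14 > Onc/T2 12 > ICU/T2 8 > Maternity/T2 4.
Peds/T1 (28): +6 → 20 left.
Fill ER T1 block (2 at 27) → 18 left.
Fill Maternity T1 block (7 at 26) → 11 left.
Fill ER T2 block (6 at 25) → 5 left.
Peds/T2: +5 of 9 at 23; pool empty.
Total = 28×6 + 27×2 + 26×7 + 25×6 + 23×5 = 669.

669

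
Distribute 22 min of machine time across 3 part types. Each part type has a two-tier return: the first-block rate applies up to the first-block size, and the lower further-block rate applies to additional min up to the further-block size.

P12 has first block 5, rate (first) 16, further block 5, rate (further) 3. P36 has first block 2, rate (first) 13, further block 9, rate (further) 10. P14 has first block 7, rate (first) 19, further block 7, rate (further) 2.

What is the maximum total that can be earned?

319

Order all 6 blocks by rate: P14/T1 19 > P12/T1 16 > P36/T1 13 > P36/T2 10 > P12/T2 3 > P14/T2 2.
P14/T1 (19): +7 — 15 left.
Fill P12 T1 block (5 at 16) — 10 left.
P36 T1 at 13: fill all 2 — 8 left.
8 remain; put them into P36 T2 at 10.
Total = 19×7 + 16×5 + 13×2 + 10×8 = 319.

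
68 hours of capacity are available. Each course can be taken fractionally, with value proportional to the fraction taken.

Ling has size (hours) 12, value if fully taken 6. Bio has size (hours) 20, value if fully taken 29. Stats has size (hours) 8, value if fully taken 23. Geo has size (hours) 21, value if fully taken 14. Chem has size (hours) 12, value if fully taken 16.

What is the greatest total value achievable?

Rank by value-to-size ratio: Stats 23/8≈2.88, Bio 29/20≈1.45, Chem 16/12≈1.33, Geo 14/21≈0.667, Ling 6/12≈0.5.
Stats: take in full, 8 hours for value 23 — 60 left.
All 20 hours of Bio fit (value 29) — 40 remain.
All 12 hours of Chem fit (value 16) — 28 remain.
Geo: take in full, 21 hours for value 14 — 7 left.
Fill the last 7 hours with part of Ling: 7/12 of it earns 3.5.
Total value = 85.5.

85.5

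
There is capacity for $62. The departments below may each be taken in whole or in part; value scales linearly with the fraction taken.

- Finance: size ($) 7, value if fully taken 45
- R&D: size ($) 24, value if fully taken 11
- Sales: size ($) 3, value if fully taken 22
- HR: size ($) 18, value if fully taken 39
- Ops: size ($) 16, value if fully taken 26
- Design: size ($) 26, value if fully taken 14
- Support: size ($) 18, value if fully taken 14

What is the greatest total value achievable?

Rank by value-to-size ratio: Sales 22/3≈7.33, Finance 45/7≈6.43, HR 39/18≈2.17, Ops 26/16≈1.62, Support 14/18≈0.778, Design 14/26≈0.538, R&D 11/24≈0.458.
Sales: take in full, 3 $ for value 22 ; 59 left.
Take all of Finance (7 $, value 45) ; 52 $ left.
Take all of HR (18 $, value 39) ; 34 $ left.
All 16 $ of Ops fit (value 26) ; 18 remain.
Support: take in full, 18 $ for value 14 ; 0 left.
Total value = 146.

146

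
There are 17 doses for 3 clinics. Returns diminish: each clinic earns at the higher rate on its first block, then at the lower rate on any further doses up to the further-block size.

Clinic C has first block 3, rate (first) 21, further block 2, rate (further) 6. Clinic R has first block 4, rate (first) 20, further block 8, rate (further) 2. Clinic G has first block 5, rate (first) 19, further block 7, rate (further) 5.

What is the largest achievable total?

265

Order all 6 blocks by rate: Clinic C/T1 21 > Clinic R/T1 20 > Clinic G/T1 19 > Clinic C/T2 6 > Clinic G/T2 5 > Clinic R/T2 2.
Clinic C/T1 (21): +3 — 14 left.
Fill Clinic R T1 block (4 at 20) — 10 left.
Clinic G/T1 (19): +5 — 5 left.
Clinic C T2 at 6: fill all 2 — 3 left.
Clinic G T2 at 5: only 3 left, fill 3.
Total = 21×3 + 20×4 + 19×5 + 6×2 + 5×3 = 265.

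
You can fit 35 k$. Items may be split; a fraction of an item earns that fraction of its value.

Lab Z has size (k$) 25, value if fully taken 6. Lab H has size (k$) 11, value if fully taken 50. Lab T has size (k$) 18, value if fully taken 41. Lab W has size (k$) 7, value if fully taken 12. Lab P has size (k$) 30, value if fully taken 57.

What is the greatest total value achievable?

Best value per unit of size first: Lab H 50/11≈4.55, Lab T 41/18≈2.28, Lab P 57/30≈1.9, Lab W 12/7≈1.71, Lab Z 6/25≈0.24.
Take all of Lab H (11 k$, value 50) → 24 k$ left.
Lab T: take in full, 18 k$ for value 41 → 6 left.
6 k$ left: a 6/30 share of Lab P gives 57×6/30 = 11.4.
Total value = 102.4.

102.4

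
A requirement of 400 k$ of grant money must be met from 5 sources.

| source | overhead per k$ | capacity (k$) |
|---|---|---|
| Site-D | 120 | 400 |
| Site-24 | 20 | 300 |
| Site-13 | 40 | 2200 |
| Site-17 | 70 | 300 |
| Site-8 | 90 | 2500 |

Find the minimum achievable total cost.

10000

Fill from the cheapest source first.
Take 300 from Site-24 at 20 — need 100 more.
Site-13 (40): take the remaining 100 — done.
Site-17, Site-8, Site-D: unused.
Cost = 300×20 + 100×40 = 10000.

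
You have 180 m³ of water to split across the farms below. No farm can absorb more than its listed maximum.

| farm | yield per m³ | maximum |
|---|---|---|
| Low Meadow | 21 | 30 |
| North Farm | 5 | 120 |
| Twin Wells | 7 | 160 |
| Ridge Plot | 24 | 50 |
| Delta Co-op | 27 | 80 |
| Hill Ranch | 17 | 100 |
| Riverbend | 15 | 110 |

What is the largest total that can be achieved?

Order the farms by yield per m³: Delta Co-op 27 > Ridge Plot 24 > Low Meadow 21 > Hill Ranch 17 > Riverbend 15 > Twin Wells 7 > North Farm 5.
Give Delta Co-op 80 to hit its cap of 80 ; 100 left.
Ridge Plot takes 50 to reach its cap of 50 ; 50 left.
Low Meadow takes 30 to reach its cap of 30 ; 20 left.
Only 20 left; Hill Ranch takes them to reach 20.
Total = 21×30 + 24×50 + 27×80 + 17×20 = 4330.

4330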